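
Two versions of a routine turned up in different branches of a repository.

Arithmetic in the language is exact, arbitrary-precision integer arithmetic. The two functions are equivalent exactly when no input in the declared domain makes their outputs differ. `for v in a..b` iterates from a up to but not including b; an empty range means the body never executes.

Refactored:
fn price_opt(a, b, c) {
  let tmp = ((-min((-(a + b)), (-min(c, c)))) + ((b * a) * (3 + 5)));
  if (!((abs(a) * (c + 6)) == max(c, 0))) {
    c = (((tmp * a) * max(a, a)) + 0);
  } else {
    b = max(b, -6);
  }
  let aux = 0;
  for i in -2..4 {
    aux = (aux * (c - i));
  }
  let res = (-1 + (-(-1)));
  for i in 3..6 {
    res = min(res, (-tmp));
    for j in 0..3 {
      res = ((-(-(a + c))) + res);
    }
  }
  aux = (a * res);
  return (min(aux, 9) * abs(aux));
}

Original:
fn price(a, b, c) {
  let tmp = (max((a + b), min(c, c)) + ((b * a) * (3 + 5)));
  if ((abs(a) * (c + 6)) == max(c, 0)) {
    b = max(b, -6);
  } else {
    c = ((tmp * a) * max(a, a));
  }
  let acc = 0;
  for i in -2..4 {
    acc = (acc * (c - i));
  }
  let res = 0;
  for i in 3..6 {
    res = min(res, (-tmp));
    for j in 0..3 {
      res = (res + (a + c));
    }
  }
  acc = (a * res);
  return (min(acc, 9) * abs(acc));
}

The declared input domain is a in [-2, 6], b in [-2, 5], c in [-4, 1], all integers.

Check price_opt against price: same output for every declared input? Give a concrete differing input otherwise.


This is a faithful refactor — local variable names differ; also boolean connective usage differs; also constant usage differs; also min/max/abs usage differs; also arithmetic usage differs, but the computed results match everywhere.
Spot check at a=6, b=5, c=-2 — price: tmp=251, then ((abs(a) * (c + 6)) == max(c, 0)) is false, then c=9036, then acc=0, then (i=-2), then acc=0, then (i=-1), then acc=0, then (i=0), then acc=0, then (i=1), then acc=0, then (i=2), then acc=0, then (i=3), then acc=0, then res=0, then (i=3), then res=-251, then (j=0), then res=8791, then (j=1), then res=17833, then (j=2), then res=26875, then (i=4), then res=-251, then (j=0), then res=8791, then (j=1), then res=17833, then (j=2), then res=26875, then (i=5), then res=-251, then (j=0), then res=8791, then (j=1), then res=17833, then (j=2), then res=26875, then acc=161250, then returns 1451250. price_opt: tmp=251, then (!((abs(a) * (c + 6)) == max(c, 0))) is true, then c=9036, then aux=0, then (i=-2), then aux=0, then (i=-1), then aux=0, then (i=0), then aux=0, then (i=1), then aux=0, then (i=2), then aux=0, then (i=3), then aux=0, then res=0, then (i=3), then res=-251, then (j=0), then res=8791, then (j=1), then res=17833, then (j=2), then res=26875, then (i=4), then res=-251, then (j=0), then res=8791, then (j=1), then res=17833, then (j=2), then res=26875, then (i=5), then res=-251, then (j=0), then res=8791, then (j=1), then res=17833, then (j=2), then res=26875, then aux=161250, then returns 1451250. Both give 1451250.
An exhaustive pass over the 432 declared inputs shows identical outputs.
verdict: equivalent


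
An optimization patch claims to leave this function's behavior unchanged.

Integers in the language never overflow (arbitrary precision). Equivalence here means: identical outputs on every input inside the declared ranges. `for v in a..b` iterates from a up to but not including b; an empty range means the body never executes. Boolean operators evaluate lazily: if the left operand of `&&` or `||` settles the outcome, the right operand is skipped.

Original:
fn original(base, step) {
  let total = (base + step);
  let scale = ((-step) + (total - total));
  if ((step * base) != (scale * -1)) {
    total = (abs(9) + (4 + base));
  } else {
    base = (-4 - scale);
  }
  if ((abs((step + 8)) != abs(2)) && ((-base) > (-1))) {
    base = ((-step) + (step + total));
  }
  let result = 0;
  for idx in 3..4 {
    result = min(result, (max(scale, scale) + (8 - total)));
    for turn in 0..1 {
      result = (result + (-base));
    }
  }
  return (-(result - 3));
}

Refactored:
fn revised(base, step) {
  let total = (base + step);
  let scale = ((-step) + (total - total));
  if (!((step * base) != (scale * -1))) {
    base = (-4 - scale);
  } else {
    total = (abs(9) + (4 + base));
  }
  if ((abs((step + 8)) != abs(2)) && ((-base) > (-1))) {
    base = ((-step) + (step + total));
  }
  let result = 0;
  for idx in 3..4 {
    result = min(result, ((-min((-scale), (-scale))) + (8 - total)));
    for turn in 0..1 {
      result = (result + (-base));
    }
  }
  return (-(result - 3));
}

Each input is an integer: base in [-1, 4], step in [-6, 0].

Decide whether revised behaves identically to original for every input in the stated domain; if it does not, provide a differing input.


The two versions differ — the changes include boolean connective usage differs; also min/max/abs usage differs.
One worked example (base=3, step=-5) — original: total becomes -2; next scale becomes 5; next ((step * base) != (scale * -1)) evaluates to true; next total becomes 16; next ((abs((step + 8)) != abs(2)) && ((-base) > (-1))) evaluates to false; next result becomes 0; next at idx=3:; next result becomes -3; next at turn=0:; next result becomes -6; next final value 9; revised: total becomes -2; next scale becomes 5; next (!((step * base) != (scale * -1))) evaluates to false; next total becomes 16; next ((abs((step + 8)) != abs(2)) && ((-base) > (-1))) evaluates to false; next result becomes 0; next at idx=3:; next result becomes -3; next at turn=0:; next result becomes -6; next final value 9; agreement on 9.
Every one of the 42 inputs gives matching results.
verdict: equivalent


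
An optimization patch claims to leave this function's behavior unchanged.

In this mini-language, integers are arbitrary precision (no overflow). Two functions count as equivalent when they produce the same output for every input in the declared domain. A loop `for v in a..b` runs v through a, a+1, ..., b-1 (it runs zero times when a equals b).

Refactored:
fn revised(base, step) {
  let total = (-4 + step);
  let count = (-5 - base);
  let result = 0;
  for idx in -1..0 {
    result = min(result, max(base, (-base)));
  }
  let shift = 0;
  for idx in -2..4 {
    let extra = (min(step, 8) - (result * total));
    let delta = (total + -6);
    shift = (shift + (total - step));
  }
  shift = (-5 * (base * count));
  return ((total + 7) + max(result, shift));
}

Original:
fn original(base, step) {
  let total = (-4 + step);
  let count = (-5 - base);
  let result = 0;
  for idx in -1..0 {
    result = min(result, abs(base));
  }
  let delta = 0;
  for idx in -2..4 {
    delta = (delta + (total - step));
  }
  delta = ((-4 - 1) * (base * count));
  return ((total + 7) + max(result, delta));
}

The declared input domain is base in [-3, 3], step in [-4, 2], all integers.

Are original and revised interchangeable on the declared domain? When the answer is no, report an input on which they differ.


Beyond behavior-preserving changes, the revision adds an assignment to `extra` whose value nothing reads; all 49 inputs agree.
verdict: equivalent


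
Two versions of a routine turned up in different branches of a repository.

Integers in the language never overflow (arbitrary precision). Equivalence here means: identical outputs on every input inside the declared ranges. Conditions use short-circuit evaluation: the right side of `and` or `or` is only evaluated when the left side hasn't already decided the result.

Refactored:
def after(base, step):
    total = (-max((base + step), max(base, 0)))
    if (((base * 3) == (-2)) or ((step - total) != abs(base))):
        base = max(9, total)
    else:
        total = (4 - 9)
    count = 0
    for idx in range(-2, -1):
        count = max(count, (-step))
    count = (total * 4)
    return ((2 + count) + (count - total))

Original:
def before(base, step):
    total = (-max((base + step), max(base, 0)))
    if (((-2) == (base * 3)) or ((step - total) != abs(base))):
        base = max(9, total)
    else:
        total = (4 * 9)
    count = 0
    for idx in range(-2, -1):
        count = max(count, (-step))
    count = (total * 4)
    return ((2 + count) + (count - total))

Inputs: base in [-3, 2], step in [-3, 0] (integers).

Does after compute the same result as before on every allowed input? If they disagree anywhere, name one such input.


There is a counterexample at base=0, step=0: 254 on one side, -33 on the other.
before: total := 0 | (((-2) == (base * 3)) or ((step - total) != abs(base))): false | total := 36 | count := 0 | iter idx=-2: | count := 0 | count := 144 | result 254
after: total := 0 | (((base * 3) == (-2)) or ((step - total) != abs(base))): false | total := -5 | count := 0 | iter idx=-2: | count := 0 | count := -20 | result -33
verdict: not equivalent; witness: base=0, step=0


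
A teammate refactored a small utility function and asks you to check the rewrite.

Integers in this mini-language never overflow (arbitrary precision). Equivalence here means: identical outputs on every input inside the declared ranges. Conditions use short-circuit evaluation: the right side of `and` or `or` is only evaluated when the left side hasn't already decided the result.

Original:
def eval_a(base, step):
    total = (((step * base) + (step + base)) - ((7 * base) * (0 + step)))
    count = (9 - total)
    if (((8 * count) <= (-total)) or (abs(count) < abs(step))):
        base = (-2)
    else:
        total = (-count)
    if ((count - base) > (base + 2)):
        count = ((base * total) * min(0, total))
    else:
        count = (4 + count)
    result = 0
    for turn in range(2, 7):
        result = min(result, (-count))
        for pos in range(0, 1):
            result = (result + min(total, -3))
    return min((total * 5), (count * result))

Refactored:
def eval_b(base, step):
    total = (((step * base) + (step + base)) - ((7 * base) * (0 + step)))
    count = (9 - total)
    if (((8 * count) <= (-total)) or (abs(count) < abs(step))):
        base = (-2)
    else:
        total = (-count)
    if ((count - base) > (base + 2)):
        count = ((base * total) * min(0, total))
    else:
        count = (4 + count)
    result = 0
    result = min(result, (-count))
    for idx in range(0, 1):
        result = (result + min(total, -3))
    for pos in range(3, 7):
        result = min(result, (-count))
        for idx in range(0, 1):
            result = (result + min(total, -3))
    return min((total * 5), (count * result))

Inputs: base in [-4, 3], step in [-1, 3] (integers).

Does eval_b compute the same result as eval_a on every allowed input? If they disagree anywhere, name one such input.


Reading the diff, among the changes: arithmetic usage differs; also loop structure differs; also local variable names differ; also statement counts differ; also constant usage differs; also min/max/abs usage differs.
Spot check at base=3, step=-1 — eval_a: total=20, then count=-11, then (((8 * count) <= (-total)) or (abs(count) < abs(step))) is true, then base=-2, then ((count - base) > (base + 2)) is false, then count=-7, then result=0, then (turn=2), then result=0, then (pos=0), then result=-3, then (turn=3), then result=-3, then (pos=0), then result=-6, then (turn=4), then result=-6, then (pos=0), then result=-9, then (turn=5), then result=-9, then (pos=0), then result=-12, then (turn=6), then result=-12, then (pos=0), then result=-15, then returns 100. eval_b: total=20, then count=-11, then (((8 * count) <= (-total)) or (abs(count) < abs(step))) is true, then base=-2, then ((count - base) > (base + 2)) is false, then count=-7, then result=0, then result=0, then (idx=0), then result=-3, then (pos=3), then result=-3, then (idx=0), then result=-6, then (pos=4), then result=-6, then (idx=0), then result=-9, then (pos=5), then result=-9, then (idx=0), then result=-12, then (pos=6), then result=-12, then (idx=0), then result=-15, then returns 100. Both give 100.
An exhaustive pass over the 40 declared inputs shows identical outputs.
verdict: equivalent


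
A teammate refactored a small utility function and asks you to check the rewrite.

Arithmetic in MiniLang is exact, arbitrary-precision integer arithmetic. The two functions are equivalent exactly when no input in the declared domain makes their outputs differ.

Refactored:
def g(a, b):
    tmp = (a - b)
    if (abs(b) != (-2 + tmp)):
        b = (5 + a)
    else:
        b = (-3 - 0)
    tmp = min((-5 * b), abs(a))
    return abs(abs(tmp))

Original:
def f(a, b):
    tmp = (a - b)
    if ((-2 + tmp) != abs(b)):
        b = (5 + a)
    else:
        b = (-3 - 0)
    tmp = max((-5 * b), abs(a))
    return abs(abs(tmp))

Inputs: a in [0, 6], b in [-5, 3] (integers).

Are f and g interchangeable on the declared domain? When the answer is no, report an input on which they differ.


Consider the input a=0, b=-5.
f: tmp = 5; ((-2 + tmp) != abs(b)) -> true; b = 5; tmp = 0; return 0
g: tmp = 5; (abs(b) != (-2 + tmp)) -> true; b = 5; tmp = -25; return 25
0 against 25: the behavior changed.
verdict: not equivalent; witness: a=0, b=-5


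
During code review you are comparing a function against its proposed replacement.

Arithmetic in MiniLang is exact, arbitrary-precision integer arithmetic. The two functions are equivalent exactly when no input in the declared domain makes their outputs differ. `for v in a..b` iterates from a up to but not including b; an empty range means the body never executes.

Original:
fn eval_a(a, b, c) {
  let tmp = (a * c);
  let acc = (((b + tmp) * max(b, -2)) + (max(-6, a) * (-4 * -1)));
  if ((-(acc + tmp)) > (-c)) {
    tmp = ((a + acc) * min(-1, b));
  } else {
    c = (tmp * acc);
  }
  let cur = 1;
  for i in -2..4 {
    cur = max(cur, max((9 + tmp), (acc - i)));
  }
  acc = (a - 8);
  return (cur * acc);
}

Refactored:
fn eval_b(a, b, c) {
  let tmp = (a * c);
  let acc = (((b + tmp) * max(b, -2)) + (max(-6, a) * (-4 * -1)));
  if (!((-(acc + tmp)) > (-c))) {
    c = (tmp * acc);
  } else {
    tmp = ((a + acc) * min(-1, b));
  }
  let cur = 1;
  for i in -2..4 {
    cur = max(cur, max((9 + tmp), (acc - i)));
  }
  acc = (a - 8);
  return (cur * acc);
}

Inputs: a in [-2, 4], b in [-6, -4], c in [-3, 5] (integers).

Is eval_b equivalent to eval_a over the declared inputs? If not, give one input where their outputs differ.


Reading the diff, among the changes: boolean connective usage differs.
Tracing a=-1, b=-4, c=5: eval_a: tmp := -5 | acc := 14 | ((-(acc + tmp)) > (-c)): false | c := -70 | cur := 1 | iter i=-2: | cur := 16 | iter i=-1: | cur := 16 | iter i=0: | cur := 16 | iter i=1: | cur := 16 | iter i=2: | cur := 16 | iter i=3: | cur := 16 | acc := -9 | result -144 | eval_b: tmp := -5 | acc := 14 | (!((-(acc + tmp)) > (-c))): true | c := -70 | cur := 1 | iter i=-2: | cur := 16 | iter i=-1: | cur := 16 | iter i=0: | cur := 16 | iter i=1: | cur := 16 | iter i=2: | cur := 16 | iter i=3: | cur := 16 | acc := -9 | result -144 — matching result -144.
Sweeping the whole domain (189 inputs) finds no disagreement.
verdict: equivalent


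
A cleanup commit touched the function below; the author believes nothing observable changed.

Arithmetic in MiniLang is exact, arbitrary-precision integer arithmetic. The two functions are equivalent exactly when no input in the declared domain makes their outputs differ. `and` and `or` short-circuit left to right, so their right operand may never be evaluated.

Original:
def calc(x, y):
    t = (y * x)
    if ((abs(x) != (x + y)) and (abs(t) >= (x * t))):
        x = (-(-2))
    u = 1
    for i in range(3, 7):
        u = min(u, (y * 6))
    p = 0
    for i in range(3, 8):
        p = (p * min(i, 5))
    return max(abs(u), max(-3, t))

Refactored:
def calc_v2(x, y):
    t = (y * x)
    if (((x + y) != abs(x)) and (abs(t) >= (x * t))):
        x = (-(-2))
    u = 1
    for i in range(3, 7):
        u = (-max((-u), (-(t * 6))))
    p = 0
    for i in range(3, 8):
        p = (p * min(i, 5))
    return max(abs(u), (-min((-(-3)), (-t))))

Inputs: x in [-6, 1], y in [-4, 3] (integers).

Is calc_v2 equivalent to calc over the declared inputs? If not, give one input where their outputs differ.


Consider the input x=-6, y=1.
calc: t := -6 | ((abs(x) != (x + y)) and (abs(t) >= (x * t))): false | u := 1 | iter i=3: | u := 1 | iter i=4: | u := 1 | iter i=5: | u := 1 | iter i=6: | u := 1 | p := 0 | iter i=3: | p := 0 | iter i=4: | p := 0 | iter i=5: | p := 0 | iter i=6: | p := 0 | iter i=7: | p := 0 | result 1
calc_v2: t := -6 | (((x + y) != abs(x)) and (abs(t) >= (x * t))): false | u := 1 | iter i=3: | u := -36 | iter i=4: | u := -36 | iter i=5: | u := -36 | iter i=6: | u := -36 | p := 0 | iter i=3: | p := 0 | iter i=4: | p := 0 | iter i=5: | p := 0 | iter i=6: | p := 0 | iter i=7: | p := 0 | result 36
1 against 36: the behavior changed.
verdict: not equivalent; witness: x=-6, y=1


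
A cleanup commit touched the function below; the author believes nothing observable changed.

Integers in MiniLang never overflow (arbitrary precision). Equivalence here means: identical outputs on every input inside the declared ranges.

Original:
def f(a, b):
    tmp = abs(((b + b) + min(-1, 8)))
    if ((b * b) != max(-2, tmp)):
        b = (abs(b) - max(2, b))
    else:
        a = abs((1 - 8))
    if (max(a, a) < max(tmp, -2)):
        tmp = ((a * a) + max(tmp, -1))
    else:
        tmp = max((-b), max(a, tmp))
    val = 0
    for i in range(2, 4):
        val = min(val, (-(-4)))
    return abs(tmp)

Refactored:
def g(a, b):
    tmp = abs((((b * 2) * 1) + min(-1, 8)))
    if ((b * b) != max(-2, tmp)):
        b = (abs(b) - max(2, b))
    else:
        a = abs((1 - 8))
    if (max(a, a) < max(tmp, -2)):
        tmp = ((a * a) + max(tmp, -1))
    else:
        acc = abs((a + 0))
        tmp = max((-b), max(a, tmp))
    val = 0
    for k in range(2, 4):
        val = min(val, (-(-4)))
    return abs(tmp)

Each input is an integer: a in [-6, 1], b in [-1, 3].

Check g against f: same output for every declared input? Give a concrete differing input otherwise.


Changes here: arithmetic usage differs; min/max/abs usage differs; local variable names differ; constant usage differs; statement counts differ; the full 40-point sweep finds no disagreement.
verdict: equivalent


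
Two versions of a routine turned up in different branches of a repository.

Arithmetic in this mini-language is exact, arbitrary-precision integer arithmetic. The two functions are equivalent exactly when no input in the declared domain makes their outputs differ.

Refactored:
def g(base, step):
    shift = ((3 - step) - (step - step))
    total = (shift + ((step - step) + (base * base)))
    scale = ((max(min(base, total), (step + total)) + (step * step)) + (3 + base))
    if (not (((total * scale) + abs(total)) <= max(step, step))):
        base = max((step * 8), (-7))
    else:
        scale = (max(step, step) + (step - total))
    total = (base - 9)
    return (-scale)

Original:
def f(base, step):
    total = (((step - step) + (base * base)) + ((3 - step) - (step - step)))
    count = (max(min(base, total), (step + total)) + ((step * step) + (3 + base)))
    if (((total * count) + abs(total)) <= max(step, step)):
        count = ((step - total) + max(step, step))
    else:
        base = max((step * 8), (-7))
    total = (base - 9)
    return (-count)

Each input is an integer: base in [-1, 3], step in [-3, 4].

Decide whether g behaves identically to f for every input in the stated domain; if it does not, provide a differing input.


Comparing the listings, the differences include: boolean connective usage differs, plus local variable names differ, plus statement counts differ.
Tracing base=2, step=-2: f: total := 9 | count := 16 | (((total * count) + abs(total)) <= max(step, step)): false | base := -7 | total := -16 | result -16 | g: shift := 5 | total := 9 | scale := 16 | (not (((total * scale) + abs(total)) <= max(step, step))): true | base := -7 | total := -16 | result -16 — matching result -16.
Every one of the 40 inputs gives matching results.
verdict: equivalent


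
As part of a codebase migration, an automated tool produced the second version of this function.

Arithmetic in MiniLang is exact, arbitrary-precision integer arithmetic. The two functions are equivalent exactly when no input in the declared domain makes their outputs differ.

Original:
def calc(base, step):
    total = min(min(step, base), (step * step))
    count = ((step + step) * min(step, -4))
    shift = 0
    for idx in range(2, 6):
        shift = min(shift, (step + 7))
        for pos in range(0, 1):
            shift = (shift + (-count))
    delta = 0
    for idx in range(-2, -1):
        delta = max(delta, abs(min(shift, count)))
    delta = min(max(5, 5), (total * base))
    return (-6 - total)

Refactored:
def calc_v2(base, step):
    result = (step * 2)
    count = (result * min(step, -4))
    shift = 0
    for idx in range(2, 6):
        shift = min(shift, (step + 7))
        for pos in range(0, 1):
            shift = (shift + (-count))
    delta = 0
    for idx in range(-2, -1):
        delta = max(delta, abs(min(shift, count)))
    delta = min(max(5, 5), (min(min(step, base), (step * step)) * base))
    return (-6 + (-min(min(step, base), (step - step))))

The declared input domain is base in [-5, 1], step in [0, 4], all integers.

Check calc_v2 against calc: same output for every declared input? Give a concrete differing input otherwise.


These are not equivalent — on base=1, step=1 the outputs split (-7 vs -6).
calc: total := 1 | count := -8 | shift := 0 | iter idx=2: | shift := 0 | iter pos=0: | shift := 8 | iter idx=3: | shift := 8 | iter pos=0: | shift := 16 | iter idx=4: | shift := 8 | iter pos=0: | shift := 16 | iter idx=5: | shift := 8 | iter pos=0: | shift := 16 | delta := 0 | iter idx=-2: | delta := 8 | delta := 1 | result -7
calc_v2: result := 2 | count := -8 | shift := 0 | iter idx=2: | shift := 0 | iter pos=0: | shift := 8 | iter idx=3: | shift := 8 | iter pos=0: | shift := 16 | iter idx=4: | shift := 8 | iter pos=0: | shift := 16 | iter idx=5: | shift := 8 | iter pos=0: | shift := 16 | delta := 0 | iter idx=-2: | delta := 8 | delta := 1 | result -6
verdict: not equivalent; witness: base=1, step=1


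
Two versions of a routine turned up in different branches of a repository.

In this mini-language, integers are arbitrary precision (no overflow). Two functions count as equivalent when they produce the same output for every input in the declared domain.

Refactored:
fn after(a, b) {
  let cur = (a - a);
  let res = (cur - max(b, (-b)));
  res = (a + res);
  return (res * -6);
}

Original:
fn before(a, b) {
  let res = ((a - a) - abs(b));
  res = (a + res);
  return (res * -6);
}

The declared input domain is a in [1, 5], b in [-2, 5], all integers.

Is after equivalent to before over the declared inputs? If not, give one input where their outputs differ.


Changes here: min/max/abs usage differs, plus local variable names differ, plus statement counts differ; the full 40-point sweep finds no disagreement.
verdict: equivalent


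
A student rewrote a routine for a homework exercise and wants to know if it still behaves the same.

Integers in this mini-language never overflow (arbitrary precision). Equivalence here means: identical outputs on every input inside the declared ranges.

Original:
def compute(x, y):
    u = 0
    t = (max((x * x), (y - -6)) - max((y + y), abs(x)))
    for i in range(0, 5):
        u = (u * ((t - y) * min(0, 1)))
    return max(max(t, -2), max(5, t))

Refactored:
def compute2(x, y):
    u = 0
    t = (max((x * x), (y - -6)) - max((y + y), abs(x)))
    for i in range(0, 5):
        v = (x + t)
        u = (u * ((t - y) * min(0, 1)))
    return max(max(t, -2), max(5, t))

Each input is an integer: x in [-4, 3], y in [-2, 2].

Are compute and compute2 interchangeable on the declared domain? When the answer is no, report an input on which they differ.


Side by side, the visible changes include: local variable names differ, plus arithmetic usage differs, plus statement counts differ.
Spot check at x=1, y=2 — compute: u = 0; t = 4; [i=0]; u = 0; [i=1]; u = 0; [i=2]; u = 0; [i=3]; u = 0; [i=4]; u = 0; return 5. compute2: u = 0; t = 4; [i=0]; v = 5; u = 0; [i=1]; v = 5; u = 0; [i=2]; v = 5; u = 0; [i=3]; v = 5; u = 0; [i=4]; v = 5; u = 0; return 5. Both give 5.
Every one of the 40 inputs gives matching results.
verdict: equivalent


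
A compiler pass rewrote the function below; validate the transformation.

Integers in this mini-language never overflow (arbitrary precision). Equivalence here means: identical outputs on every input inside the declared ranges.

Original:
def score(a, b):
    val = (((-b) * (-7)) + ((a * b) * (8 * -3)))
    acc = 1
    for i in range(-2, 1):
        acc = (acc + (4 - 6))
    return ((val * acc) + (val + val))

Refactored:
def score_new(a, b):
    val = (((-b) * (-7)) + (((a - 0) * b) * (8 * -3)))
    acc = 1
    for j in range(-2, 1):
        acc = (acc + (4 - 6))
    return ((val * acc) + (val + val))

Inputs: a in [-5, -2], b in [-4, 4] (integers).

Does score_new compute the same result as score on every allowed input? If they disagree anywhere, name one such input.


This is a faithful refactor — arithmetic usage differs; local variable names differ; constant usage differs, but the computed results match everywhere.
One worked example (a=-5, b=0) — score: val becomes 0; next acc becomes 1; next at i=-2:; next acc becomes -1; next at i=-1:; next acc becomes -3; next at i=0:; next acc becomes -5; next final value 0; score_new: val becomes 0; next acc becomes 1; next at j=-2:; next acc becomes -1; next at j=-1:; next acc becomes -3; next at j=0:; next acc becomes -5; next final value 0; agreement on 0.
Sweeping the whole domain (36 inputs) finds no disagreement.
verdict: equivalent


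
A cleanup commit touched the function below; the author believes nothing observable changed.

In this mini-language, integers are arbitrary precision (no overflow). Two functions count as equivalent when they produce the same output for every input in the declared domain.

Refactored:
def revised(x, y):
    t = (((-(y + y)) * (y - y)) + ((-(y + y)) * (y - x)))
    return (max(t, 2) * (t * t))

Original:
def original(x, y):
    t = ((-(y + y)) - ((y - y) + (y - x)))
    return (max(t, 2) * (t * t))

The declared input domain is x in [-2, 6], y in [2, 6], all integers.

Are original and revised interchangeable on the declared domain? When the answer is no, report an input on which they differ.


Run the pair on x=-2, y=2.
original: t becomes -8; next final value 128
revised: t becomes -16; next final value 512
128 vs 512 — the two versions disagree here.
verdict: not equivalent; witness: x=-2, y=2


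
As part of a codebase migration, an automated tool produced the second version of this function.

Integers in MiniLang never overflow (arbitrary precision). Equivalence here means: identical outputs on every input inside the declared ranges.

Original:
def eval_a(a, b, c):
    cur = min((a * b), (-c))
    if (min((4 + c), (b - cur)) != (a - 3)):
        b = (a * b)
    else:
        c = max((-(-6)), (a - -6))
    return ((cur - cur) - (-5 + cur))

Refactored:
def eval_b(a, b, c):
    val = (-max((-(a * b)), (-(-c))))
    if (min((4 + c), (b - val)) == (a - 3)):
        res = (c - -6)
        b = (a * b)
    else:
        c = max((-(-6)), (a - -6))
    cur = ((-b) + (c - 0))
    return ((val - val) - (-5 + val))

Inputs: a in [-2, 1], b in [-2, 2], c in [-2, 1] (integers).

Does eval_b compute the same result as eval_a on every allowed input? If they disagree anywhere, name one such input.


One difference looks behavioral, but it never changes the outcome for any declared input.
One worked example (a=1, b=0, c=1) — eval_a: cur := -1 | (min((4 + c), (b - cur)) != (a - 3)): true | b := 0 | result 6; eval_b: val := -1 | (min((4 + c), (b - val)) == (a - 3)): false | c := 7 | cur := 7 | result 6; agreement on 6.
Checked all 80 inputs in the declared domain: the outputs agree on every one.
verdict: equivalent


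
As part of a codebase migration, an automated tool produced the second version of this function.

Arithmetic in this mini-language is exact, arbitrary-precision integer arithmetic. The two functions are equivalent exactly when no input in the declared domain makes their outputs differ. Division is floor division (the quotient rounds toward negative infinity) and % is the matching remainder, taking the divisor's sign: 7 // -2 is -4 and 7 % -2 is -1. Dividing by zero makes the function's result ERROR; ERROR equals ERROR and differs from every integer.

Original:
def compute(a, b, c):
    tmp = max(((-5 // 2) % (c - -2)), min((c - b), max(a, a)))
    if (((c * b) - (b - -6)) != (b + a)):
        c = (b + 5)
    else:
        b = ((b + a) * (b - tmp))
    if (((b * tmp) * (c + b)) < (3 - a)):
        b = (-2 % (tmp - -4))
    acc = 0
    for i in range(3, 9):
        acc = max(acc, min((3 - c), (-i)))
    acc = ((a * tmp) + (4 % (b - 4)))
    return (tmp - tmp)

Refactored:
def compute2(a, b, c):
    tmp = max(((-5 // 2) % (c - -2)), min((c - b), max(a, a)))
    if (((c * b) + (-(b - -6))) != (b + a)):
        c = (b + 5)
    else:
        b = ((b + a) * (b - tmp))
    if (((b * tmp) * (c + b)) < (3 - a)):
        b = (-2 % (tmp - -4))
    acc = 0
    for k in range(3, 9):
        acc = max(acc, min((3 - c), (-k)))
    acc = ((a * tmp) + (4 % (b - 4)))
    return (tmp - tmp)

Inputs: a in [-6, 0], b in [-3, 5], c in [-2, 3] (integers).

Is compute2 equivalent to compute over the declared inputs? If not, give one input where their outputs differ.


This is a faithful refactor — local variable names differ; arithmetic usage differs, but the computed results match everywhere.
Spot check at a=-4, b=-3, c=-2 — compute: a zero divisor aborts: ERROR. compute2: a zero divisor aborts: ERROR. Both give ERROR.
Every one of the 378 inputs gives matching results.
verdict: equivalent


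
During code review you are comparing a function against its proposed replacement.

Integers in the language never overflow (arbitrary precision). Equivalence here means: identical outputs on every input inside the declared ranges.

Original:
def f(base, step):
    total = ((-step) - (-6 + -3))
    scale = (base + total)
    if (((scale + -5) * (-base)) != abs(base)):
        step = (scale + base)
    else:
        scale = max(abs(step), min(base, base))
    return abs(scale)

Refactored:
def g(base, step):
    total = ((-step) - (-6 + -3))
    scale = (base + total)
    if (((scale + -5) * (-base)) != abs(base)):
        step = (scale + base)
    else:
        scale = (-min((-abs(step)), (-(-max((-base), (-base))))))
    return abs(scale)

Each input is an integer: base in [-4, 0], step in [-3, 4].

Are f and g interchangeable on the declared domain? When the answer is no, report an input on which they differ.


The two are interchangeable: same computation, different form, and every declared input agrees.
As a probe, take base=-3, step=3: f runs total=6, then scale=3, then (((scale + -5) * (-base)) != abs(base)) is true, then step=0, then returns 3; g runs total=6, then scale=3, then (((scale + -5) * (-base)) != abs(base)) is true, then step=0, then returns 3; both end at 3.
Every one of the 40 inputs gives matching results.
verdict: equivalent


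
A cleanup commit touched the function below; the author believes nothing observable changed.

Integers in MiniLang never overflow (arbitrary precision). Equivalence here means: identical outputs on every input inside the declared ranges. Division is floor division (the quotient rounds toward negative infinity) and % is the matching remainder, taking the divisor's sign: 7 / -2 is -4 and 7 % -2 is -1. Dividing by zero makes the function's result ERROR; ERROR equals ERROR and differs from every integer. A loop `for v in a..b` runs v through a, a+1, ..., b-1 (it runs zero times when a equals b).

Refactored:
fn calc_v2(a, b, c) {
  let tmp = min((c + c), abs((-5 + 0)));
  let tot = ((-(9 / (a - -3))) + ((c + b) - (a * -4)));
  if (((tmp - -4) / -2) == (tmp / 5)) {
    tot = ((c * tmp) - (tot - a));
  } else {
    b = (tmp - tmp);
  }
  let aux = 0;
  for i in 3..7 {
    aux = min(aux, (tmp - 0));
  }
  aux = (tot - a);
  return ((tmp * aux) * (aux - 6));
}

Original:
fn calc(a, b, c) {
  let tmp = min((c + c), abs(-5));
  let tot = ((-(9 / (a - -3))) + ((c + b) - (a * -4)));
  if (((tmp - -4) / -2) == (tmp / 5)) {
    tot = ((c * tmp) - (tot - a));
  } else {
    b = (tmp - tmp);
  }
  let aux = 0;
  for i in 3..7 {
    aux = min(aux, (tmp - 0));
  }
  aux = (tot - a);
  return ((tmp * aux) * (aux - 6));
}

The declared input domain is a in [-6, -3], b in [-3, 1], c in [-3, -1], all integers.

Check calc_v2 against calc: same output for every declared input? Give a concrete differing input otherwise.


Reading the diff, among the changes: arithmetic usage differs; constant usage differs.
As a probe, take a=-5, b=-3, c=-3: calc runs tmp=-6, then tot=-21, then (((tmp - -4) / -2) == (tmp / 5)) is false, then b=0, then aux=0, then (i=3), then aux=-6, then (i=4), then aux=-6, then (i=5), then aux=-6, then (i=6), then aux=-6, then aux=-16, then returns -2112; calc_v2 runs tmp=-6, then tot=-21, then (((tmp - -4) / -2) == (tmp / 5)) is false, then b=0, then aux=0, then (i=3), then aux=-6, then (i=4), then aux=-6, then (i=5), then aux=-6, then (i=6), then aux=-6, then aux=-16, then returns -2112; both end at -2112.
Across all 60 domain points the two functions coincide.
verdict: equivalent


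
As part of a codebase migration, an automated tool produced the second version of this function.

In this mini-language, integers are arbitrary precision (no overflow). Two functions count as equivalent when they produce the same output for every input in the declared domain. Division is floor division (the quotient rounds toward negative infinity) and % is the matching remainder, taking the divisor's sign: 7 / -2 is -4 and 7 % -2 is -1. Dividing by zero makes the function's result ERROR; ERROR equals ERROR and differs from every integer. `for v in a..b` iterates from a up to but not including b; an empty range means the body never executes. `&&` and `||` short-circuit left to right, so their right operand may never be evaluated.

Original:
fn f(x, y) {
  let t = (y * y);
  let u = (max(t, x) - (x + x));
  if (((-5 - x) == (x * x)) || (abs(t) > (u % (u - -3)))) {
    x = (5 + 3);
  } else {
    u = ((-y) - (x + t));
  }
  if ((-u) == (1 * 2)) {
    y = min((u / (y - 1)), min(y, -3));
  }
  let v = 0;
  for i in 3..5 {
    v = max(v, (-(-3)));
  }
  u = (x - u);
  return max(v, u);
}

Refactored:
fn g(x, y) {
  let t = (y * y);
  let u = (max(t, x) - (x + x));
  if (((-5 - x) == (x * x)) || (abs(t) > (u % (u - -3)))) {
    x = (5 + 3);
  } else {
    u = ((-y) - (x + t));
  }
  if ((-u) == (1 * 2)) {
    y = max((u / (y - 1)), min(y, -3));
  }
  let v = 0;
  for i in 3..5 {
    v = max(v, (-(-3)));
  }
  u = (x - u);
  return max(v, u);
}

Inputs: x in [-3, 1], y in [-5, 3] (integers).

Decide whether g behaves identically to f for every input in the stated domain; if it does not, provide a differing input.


The edit looks behavioral (`min((u / (y - 1)), min(y, -3))` became `max((u / (y - 1)), min(y, -3))`), but over these ranges it never changes the outcome.
Spot check at x=-2, y=-5 — f: t becomes 25; next u becomes 29; next (((-5 - x) == (x * x)) || (abs(t) > (u % (u - -3)))) evaluates to false; next u becomes -18; next ((-u) == (1 * 2)) evaluates to false; next v becomes 0; next at i=3:; next v becomes 3; next at i=4:; next v becomes 3; next u becomes 16; next final value 16. g: t becomes 25; next u becomes 29; next (((-5 - x) == (x * x)) || (abs(t) > (u % (u - -3)))) evaluates to false; next u becomes -18; next ((-u) == (1 * 2)) evaluates to false; next v becomes 0; next at i=3:; next v becomes 3; next at i=4:; next v becomes 3; next u becomes 16; next final value 16. Both give 16.
Every one of the 45 inputs gives matching results.
verdict: equivalent


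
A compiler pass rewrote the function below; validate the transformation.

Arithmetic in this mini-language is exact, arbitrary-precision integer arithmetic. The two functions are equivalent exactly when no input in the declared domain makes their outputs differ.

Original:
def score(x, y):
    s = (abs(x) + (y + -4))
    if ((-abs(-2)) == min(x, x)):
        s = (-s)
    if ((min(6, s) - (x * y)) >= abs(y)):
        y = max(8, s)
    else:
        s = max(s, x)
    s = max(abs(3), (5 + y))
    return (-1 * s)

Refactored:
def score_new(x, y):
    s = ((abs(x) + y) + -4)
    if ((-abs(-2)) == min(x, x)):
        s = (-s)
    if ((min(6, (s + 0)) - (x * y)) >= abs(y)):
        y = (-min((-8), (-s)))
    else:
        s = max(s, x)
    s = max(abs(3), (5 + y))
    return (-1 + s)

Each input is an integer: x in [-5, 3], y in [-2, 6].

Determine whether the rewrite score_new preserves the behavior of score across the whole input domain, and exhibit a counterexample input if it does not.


There is a counterexample at x=-5, y=-2: -3 on one side, 2 on the other.
score: s becomes -1; next ((-abs(-2)) == min(x, x)) evaluates to false; next ((min(6, s) - (x * y)) >= abs(y)) evaluates to false; next s becomes -1; next s becomes 3; next final value -3
score_new: s becomes -1; next ((-abs(-2)) == min(x, x)) evaluates to false; next ((min(6, (s + 0)) - (x * y)) >= abs(y)) evaluates to false; next s becomes -1; next s becomes 3; next final value 2
verdict: not equivalent; witness: x=-5, y=-2


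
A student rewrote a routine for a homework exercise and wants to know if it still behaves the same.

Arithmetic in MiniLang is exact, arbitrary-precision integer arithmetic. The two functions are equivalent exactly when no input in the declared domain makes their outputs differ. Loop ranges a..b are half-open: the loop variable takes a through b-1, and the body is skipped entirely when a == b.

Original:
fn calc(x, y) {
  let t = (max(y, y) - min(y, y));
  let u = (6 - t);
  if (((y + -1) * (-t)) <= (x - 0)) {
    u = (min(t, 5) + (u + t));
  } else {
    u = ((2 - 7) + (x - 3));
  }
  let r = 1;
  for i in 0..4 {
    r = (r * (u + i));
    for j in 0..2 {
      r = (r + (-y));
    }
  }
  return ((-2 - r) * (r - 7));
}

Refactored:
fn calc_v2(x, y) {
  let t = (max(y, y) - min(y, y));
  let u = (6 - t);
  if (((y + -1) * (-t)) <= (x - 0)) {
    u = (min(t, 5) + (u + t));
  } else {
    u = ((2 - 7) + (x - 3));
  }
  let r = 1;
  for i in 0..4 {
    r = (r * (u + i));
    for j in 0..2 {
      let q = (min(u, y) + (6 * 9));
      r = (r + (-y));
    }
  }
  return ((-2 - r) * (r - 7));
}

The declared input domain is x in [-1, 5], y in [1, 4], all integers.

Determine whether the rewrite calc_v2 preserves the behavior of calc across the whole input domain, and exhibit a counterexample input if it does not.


Comparing the listings, the differences include: min/max/abs usage differs; statement counts differ; constant usage differs; arithmetic usage differs; local variable names differ.
Spot check at x=4, y=2 — calc: t becomes 0; next u becomes 6; next (((y + -1) * (-t)) <= (x - 0)) evaluates to true; next u becomes 6; next r becomes 1; next at i=0:; next r becomes 6; next at j=0:; next r becomes 4; next at j=1:; next r becomes 2; next at i=1:; next r becomes 14; next at j=0:; next r becomes 12; next at j=1:; next r becomes 10; next at i=2:; next r becomes 80; next at j=0:; next r becomes 78; next at j=1:; next r becomes 76; next at i=3:; next r becomes 684; next at j=0:; next r becomes 682; next at j=1:; next r becomes 680; next final value -458986. calc_v2: t becomes 0; next u becomes 6; next (((y + -1) * (-t)) <= (x - 0)) evaluates to true; next u becomes 6; next r becomes 1; next at i=0:; next r becomes 6; next at j=0:; next q becomes 56; next r becomes 4; next at j=1:; next q becomes 56; next r becomes 2; next at i=1:; next r becomes 14; next at j=0:; next q becomes 56; next r becomes 12; next at j=1:; next q becomes 56; next r becomes 10; next at i=2:; next r becomes 80; next at j=0:; next q becomes 56; next r becomes 78; next at j=1:; next q becomes 56; next r becomes 76; next at i=3:; next r becomes 684; next at j=0:; next q becomes 56; next r becomes 682; next at j=1:; next q becomes 56; next r becomes 680; next final value -458986. Both give -458986.
An exhaustive pass over the 28 declared inputs shows identical outputs.
verdict: equivalent


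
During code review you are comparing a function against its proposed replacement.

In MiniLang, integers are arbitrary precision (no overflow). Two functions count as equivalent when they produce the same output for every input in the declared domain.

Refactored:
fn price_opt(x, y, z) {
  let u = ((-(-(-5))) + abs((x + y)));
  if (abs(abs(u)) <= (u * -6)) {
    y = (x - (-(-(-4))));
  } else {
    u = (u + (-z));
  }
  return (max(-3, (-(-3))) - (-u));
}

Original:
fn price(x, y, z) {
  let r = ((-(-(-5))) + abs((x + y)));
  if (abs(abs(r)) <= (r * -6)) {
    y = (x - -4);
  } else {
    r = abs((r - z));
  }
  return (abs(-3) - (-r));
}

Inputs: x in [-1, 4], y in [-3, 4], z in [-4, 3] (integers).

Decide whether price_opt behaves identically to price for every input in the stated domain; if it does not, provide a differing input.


These are not equivalent — on x=2, y=4, z=2 the outputs split (4 vs 2).
price: r becomes 1; next (abs(abs(r)) <= (r * -6)) evaluates to false; next r becomes 1; next final value 4
price_opt: u becomes 1; next (abs(abs(u)) <= (u * -6)) evaluates to false; next u becomes -1; next final value 2
verdict: not equivalent; witness: x=2, y=4, z=2
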